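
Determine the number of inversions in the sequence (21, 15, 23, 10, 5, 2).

13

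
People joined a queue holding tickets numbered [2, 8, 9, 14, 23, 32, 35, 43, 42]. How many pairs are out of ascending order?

Count, for each position, how many later elements it exceeds:
2: 0
8: 0
9: 0
14: 0
23: 0
32: 0
35: 0
43: 1
42: 0
Sum: 0 + 0 + 0 + 0 + 0 + 0 + 0 + 1 + 0 = 1

1 inversion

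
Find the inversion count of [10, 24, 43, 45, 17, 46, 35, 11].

12 out-of-order pairs

Sweep left to right; for each value list the smaller values that follow it:
10: 0
24: 2
43: 3
45: 3
17: 1
46: 2
35: 1
11: 0
Sum: 0 + 2 + 3 + 3 + 1 + 2 + 1 + 0 = 12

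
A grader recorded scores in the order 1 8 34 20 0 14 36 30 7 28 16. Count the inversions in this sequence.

Sweep left to right; for each value list the smaller values that follow it:
1: 1
8: 2
34: 7
20: 4
0: 0
14: 1
36: 4
30: 3
7: 0
28: 1
16: 0
Sum: 1 + 2 + 7 + 4 + 0 + 1 + 4 + 3 + 0 + 1 + 0 = 23

23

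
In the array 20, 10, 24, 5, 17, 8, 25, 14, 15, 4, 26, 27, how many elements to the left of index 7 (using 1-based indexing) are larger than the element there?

0 such elements

The element at index 7 is 25.
Elements before it: 20, 10, 24, 5, 17, 8
None of them are larger than 25.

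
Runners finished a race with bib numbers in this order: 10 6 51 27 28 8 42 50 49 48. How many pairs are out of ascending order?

14

Count, for each position, how many later elements it exceeds:
10 → 6, 8 → 2
6 → none → 0
51 → 27, 28, 8, 42, 50, 49, 48 → 7
27 → 8 → 1
28 → 8 → 1
8 → none → 0
42 → none → 0
50 → 49, 48 → 2
49 → 48 → 1
48 → none → 0
Sum: 2 + 0 + 7 + 1 + 1 + 0 + 0 + 2 + 1 + 0 = 14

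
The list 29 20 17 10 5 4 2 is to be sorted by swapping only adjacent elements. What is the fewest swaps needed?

Each adjacent swap fixes exactly one inversion, so the minimum swap count equals the number of inversions.
Count inversions — for each element, later elements that are smaller:
29: 20, 17, 10, 5, 4, 2 → 6
20: 17, 10, 5, 4, 2 → 5
17: 10, 5, 4, 2 → 4
10: 5, 4, 2 → 3
5: 4, 2 → 2
4: 2 → 1
2: none → 0
Total inversions: 6 + 5 + 4 + 3 + 2 + 1 + 0 = 21

Adjacent swaps: 21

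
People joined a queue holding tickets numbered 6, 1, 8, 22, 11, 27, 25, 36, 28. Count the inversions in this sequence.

For each element, count later entries that are smaller:
6: 1
1: 0
8: 0
22: 1
11: 0
27: 1
25: 0
36: 1
28: 0
Sum: 1 + 0 + 0 + 1 + 0 + 1 + 0 + 1 + 0 = 4

4 out-of-order pairs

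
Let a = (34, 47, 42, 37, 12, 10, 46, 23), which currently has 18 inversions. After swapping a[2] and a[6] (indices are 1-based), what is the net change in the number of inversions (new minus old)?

-7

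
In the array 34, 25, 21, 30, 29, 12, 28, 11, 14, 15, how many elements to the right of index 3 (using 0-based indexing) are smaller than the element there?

The element at index 3 is 30.
Elements after it: 29, 12, 28, 11, 14, 15
Those smaller than 30: 29, 12, 28, 11, 14, 15

6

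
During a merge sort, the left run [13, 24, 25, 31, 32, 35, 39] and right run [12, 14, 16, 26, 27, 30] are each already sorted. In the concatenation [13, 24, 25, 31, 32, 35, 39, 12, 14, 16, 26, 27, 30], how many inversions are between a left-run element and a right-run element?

Take each right-half value and tally the left-half values above it:
r = 12: 13, 24, 25, 31, 32, 35, 39 → 7
r = 14: 24, 25, 31, 32, 35, 39 → 6
r = 16: 24, 25, 31, 32, 35, 39 → 6
r = 26: 31, 32, 35, 39 → 4
r = 27: 31, 32, 35, 39 → 4
r = 30: 31, 32, 35, 39 → 4
Cross-inversions: 7 + 6 + 6 + 4 + 4 + 4 = 31

31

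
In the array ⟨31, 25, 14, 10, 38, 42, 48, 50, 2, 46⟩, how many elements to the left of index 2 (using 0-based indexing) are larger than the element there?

The element at index 2 is 14.
Elements before it: 31, 25
Those larger than 14: 31, 25

2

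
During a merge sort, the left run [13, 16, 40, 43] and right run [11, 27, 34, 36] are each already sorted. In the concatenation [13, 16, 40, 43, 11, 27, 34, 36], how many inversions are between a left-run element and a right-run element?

10

Count, for every r in R, how many entries of L exceed r:
r = 11: 13, 16, 40, 43 → 4
r = 27: 40, 43 → 2
r = 34: 40, 43 → 2
r = 36: 40, 43 → 2
Cross-inversions: 4 + 2 + 2 + 2 = 10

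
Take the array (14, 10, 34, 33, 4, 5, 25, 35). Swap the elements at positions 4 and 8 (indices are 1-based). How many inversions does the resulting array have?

Positions 4 and 8 hold 33 and 35; after swapping, the array is [14, 10, 34, 35, 4, 5, 25, 33].
Sweep left to right; for each value list the smaller values that follow it:
14 → 10, 4, 5 → 3
10 → 4, 5 → 2
34 → 4, 5, 25, 33 → 4
35 → 4, 5, 25, 33 → 4
4 → none → 0
5 → none → 0
25 → none → 0
33 → none → 0
Sum: 3 + 2 + 4 + 4 + 0 + 0 + 0 + 0 = 13

13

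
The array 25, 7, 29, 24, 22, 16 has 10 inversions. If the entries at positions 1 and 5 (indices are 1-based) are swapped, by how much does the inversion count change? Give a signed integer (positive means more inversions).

-3

Positions 1 and 5 hold 25 and 22; after swapping, the array is [22, 7, 29, 24, 25, 16].
For each element, count later entries that are smaller:
22: 2
7: 0
29: 3
24: 1
25: 1
16: 0
Sum: 2 + 0 + 3 + 1 + 1 + 0 = 7
Change: 7 − 10 = -3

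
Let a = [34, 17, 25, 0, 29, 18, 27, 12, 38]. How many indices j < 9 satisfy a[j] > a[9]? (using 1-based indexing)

The element at index 9 is 38.
Elements before it: 34, 17, 25, 0, 29, 18, 27, 12
None of them are larger than 38.

0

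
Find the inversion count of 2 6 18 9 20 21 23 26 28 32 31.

2 inversions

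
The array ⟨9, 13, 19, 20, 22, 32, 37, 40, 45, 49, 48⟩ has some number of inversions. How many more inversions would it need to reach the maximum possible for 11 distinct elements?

Maximum inversions for 11 distinct elements is C(11, 2) = 11·10/2 = 55.
Current inversions — for each element, count later smaller elements:
9: 0
13: 0
19: 0
20: 0
22: 0
32: 0
37: 0
40: 0
45: 0
49: 1
48: 0
Current total: 0 + 0 + 0 + 0 + 0 + 0 + 0 + 0 + 0 + 1 + 0 = 1
Shortfall: 55 − 1 = 54

54 inversions short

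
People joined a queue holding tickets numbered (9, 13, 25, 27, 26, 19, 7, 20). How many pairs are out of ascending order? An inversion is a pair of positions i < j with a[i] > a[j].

13

Element-by-element contributions:
9: 1
13: 1
25: 3
27: 4
26: 3
19: 1
7: 0
20: 0
Sum: 1 + 1 + 3 + 4 + 3 + 1 + 0 + 0 = 13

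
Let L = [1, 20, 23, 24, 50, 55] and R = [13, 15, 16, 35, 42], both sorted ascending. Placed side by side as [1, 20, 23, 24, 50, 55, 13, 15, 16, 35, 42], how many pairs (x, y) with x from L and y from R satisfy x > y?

For each element r of the right run, count left-run elements greater than r:
r = 13: 20, 23, 24, 50, 55 → 5
r = 15: 20, 23, 24, 50, 55 → 5
r = 16: 20, 23, 24, 50, 55 → 5
r = 35: 50, 55 → 2
r = 42: 50, 55 → 2
Cross-inversions: 5 + 5 + 5 + 2 + 2 = 19

Cross-inversions: 19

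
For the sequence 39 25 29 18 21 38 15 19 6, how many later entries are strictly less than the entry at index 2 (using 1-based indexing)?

5

The element at index 2 is 25.
Elements after it: 29, 18, 21, 38, 15, 19, 6
Those smaller than 25: 18, 21, 15, 19, 6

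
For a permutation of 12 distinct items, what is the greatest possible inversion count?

A reversed (strictly descending) arrangement makes every pair an inversion, giving C(12, 2) inversions.
C(12, 2) = 12·11/2 = 66

66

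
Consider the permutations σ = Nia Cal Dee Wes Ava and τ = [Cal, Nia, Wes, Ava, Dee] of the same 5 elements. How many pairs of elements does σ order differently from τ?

Discordant pairs: 3

Assign each item its position (1..5) in the first ordering, then rewrite the second ordering as that position sequence:
positions: Nia→1, Cal→2, Dee→3, Wes→4, Ava→5
second ordering as positions: [2, 1, 4, 5, 3]
Discordant pairs = inversions in this position sequence.
2: 1 → 1
1: 0
4: 3 → 1
5: 3 → 1
3: 0
Total: 1 + 0 + 1 + 1 + 0 = 3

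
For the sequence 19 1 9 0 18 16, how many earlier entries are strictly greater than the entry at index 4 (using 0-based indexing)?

1

The element at index 4 is 18.
Elements before it: 19, 1, 9, 0
Those larger than 18: 19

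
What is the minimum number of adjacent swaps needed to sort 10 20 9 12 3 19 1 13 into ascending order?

Each adjacent swap fixes exactly one inversion, so the minimum swap count equals the number of inversions.
Count inversions — for each element, later elements that are smaller:
10: 9, 3, 1 → 3
20: 9, 12, 3, 19, 1, 13 → 6
9: 3, 1 → 2
12: 3, 1 → 2
3: 1 → 1
19: 1, 13 → 2
1: none → 0
13: none → 0
Total inversions: 3 + 6 + 2 + 2 + 1 + 2 + 0 + 0 = 16

16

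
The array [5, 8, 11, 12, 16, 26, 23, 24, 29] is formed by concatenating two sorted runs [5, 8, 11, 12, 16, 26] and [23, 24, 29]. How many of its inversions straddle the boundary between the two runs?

2

Count, for every r in R, how many entries of L exceed r:
r = 23: 26 → 1
r = 24: 26 → 1
r = 29: none → 0
Cross-inversions: 1 + 1 + 0 = 2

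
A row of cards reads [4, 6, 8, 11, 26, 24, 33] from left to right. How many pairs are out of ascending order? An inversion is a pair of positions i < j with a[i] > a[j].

Count, for each position, how many later elements it exceeds:
4 → none → 0
6 → none → 0
8 → none → 0
11 → none → 0
26 → 24 → 1
24 → none → 0
33 → none → 0
Sum: 0 + 0 + 0 + 0 + 1 + 0 + 0 = 1

1 inversion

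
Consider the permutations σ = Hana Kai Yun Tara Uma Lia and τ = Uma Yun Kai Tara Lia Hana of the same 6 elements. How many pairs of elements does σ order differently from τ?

9 discordant pairs

Assign each item its position (1..6) in the first ordering, then rewrite the second ordering as that position sequence:
positions: Hana→1, Kai→2, Yun→3, Tara→4, Uma→5, Lia→6
second ordering as positions: [5, 3, 2, 4, 6, 1]
Discordant pairs = inversions in this position sequence.
5: 3, 2, 4, 1 → 4
3: 2, 1 → 2
2: 1 → 1
4: 1 → 1
6: 1 → 1
1: 0
Total: 4 + 2 + 1 + 1 + 1 + 0 = 9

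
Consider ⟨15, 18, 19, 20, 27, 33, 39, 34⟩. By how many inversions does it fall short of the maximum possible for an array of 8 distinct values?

27 inversions short

Maximum inversions for 8 distinct elements is C(8, 2) = 8·7/2 = 28.
Current inversions — for each element, count later smaller elements:
15: 0
18: 0
19: 0
20: 0
27: 0
33: 0
39: 1
34: 0
Current total: 0 + 0 + 0 + 0 + 0 + 0 + 1 + 0 = 1
Shortfall: 28 − 1 = 27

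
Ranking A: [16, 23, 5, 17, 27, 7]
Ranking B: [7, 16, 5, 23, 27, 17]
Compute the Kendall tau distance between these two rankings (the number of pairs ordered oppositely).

Assign each item its position (1..6) in the first ordering, then rewrite the second ordering as that position sequence:
positions: 16→1, 23→2, 5→3, 17→4, 27→5, 7→6
second ordering as positions: [6, 1, 3, 2, 5, 4]
Discordant pairs = inversions in this position sequence.
6: 1, 3, 2, 5, 4 → 5
1: 0
3: 2 → 1
2: 0
5: 4 → 1
4: 0
Total: 5 + 0 + 1 + 0 + 1 + 0 = 7

7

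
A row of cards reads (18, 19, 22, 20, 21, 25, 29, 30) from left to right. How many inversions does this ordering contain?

Count, for each position, how many later elements it exceeds:
18 → none → 0
19 → none → 0
22 → 20, 21 → 2
20 → none → 0
21 → none → 0
25 → none → 0
29 → none → 0
30 → none → 0
Sum: 0 + 0 + 2 + 0 + 0 + 0 + 0 + 0 = 2

2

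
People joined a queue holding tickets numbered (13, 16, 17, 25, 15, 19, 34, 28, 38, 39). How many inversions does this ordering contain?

5 inversions

For each element, count later entries that are smaller:
13: 0
16: 1
17: 1
25: 2
15: 0
19: 0
34: 1
28: 0
38: 0
39: 0
Sum: 0 + 1 + 1 + 2 + 0 + 0 + 1 + 0 + 0 + 0 = 5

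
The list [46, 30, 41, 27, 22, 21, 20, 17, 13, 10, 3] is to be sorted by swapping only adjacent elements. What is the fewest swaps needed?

The minimum number of adjacent swaps to sort an array equals its inversion count, since every such swap removes exactly one inversion.
Count inversions — for each element, later elements that are smaller:
46: 30, 41, 27, 22, 21, 20, 17, 13, 10, 3 → 10
30: 27, 22, 21, 20, 17, 13, 10, 3 → 8
41: 27, 22, 21, 20, 17, 13, 10, 3 → 8
27: 22, 21, 20, 17, 13, 10, 3 → 7
22: 21, 20, 17, 13, 10, 3 → 6
21: 20, 17, 13, 10, 3 → 5
20: 17, 13, 10, 3 → 4
17: 13, 10, 3 → 3
13: 10, 3 → 2
10: 3 → 1
3: none → 0
Total inversions: 10 + 8 + 8 + 7 + 6 + 5 + 4 + 3 + 2 + 1 + 0 = 54

54 adjacent swaps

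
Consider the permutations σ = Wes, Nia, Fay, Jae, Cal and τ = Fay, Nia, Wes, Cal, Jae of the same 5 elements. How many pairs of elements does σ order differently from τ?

Assign each item its position (1..5) in the first ordering, then rewrite the second ordering as that position sequence:
positions: Wes→1, Nia→2, Fay→3, Jae→4, Cal→5
second ordering as positions: [3, 2, 1, 5, 4]
Discordant pairs = inversions in this position sequence.
3: 2, 1 → 2
2: 1 → 1
1: 0
5: 4 → 1
4: 0
Total: 2 + 1 + 0 + 1 + 0 = 4

Discordant pairs: 4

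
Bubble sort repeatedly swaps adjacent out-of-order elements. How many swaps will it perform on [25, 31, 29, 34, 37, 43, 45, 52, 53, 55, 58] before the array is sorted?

Each adjacent swap fixes exactly one inversion, so the minimum swap count equals the number of inversions.
Count inversions — for each element, later elements that are smaller:
25: none → 0
31: 29 → 1
29: none → 0
34: none → 0
37: none → 0
43: none → 0
45: none → 0
52: none → 0
53: none → 0
55: none → 0
58: none → 0
Total inversions: 0 + 1 + 0 + 0 + 0 + 0 + 0 + 0 + 0 + 0 + 0 = 1

1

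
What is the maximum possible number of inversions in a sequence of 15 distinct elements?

105 inversions

A reversed (strictly descending) arrangement makes every pair an inversion, giving C(15, 2) inversions.
C(15, 2) = 15·14/2 = 105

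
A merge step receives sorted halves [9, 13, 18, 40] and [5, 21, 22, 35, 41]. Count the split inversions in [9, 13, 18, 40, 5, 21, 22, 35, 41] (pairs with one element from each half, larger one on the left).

7

Count, for every r in R, how many entries of L exceed r:
r = 5: 9, 13, 18, 40 → 4
r = 21: 40 → 1
r = 22: 40 → 1
r = 35: 40 → 1
r = 41: none → 0
Cross-inversions: 4 + 1 + 1 + 1 + 0 = 7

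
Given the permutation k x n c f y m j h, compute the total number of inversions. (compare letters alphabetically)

21

Element-by-element contributions:
k → c, f, j, h → 4
x → n, c, f, m, j, h → 6
n → c, f, m, j, h → 5
c → none → 0
f → none → 0
y → m, j, h → 3
m → j, h → 2
j → h → 1
h → none → 0
Sum: 4 + 6 + 5 + 0 + 0 + 3 + 2 + 1 + 0 = 21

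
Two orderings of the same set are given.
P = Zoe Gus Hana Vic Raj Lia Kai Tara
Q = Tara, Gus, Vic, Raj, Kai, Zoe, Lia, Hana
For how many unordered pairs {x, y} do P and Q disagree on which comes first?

Assign each item its position (1..8) in the first ordering, then rewrite the second ordering as that position sequence:
positions: Zoe→1, Gus→2, Hana→3, Vic→4, Raj→5, Lia→6, Kai→7, Tara→8
second ordering as positions: [8, 2, 4, 5, 7, 1, 6, 3]
Discordant pairs = inversions in this position sequence.
8: 2, 4, 5, 7, 1, 6, 3 → 7
2: 1 → 1
4: 1, 3 → 2
5: 1, 3 → 2
7: 1, 6, 3 → 3
1: 0
6: 3 → 1
3: 0
Total: 7 + 1 + 2 + 2 + 3 + 0 + 1 + 0 = 16

16 disagreeing pairs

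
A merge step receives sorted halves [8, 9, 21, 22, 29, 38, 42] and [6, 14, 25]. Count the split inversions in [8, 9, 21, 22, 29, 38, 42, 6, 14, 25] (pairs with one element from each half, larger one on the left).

Take each right-half value and tally the left-half values above it:
r = 6: 8, 9, 21, 22, 29, 38, 42 → 7
r = 14: 21, 22, 29, 38, 42 → 5
r = 25: 29, 38, 42 → 3
Cross-inversions: 7 + 5 + 3 = 15

15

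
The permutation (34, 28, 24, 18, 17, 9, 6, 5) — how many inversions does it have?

Sweep left to right; for each value list the smaller values that follow it:
34 → 28, 24, 18, 17, 9, 6, 5 → 7
28 → 24, 18, 17, 9, 6, 5 → 6
24 → 18, 17, 9, 6, 5 → 5
18 → 17, 9, 6, 5 → 4
17 → 9, 6, 5 → 3
9 → 6, 5 → 2
6 → 5 → 1
5 → none → 0
Sum: 7 + 6 + 5 + 4 + 3 + 2 + 1 + 0 = 28

28 inversions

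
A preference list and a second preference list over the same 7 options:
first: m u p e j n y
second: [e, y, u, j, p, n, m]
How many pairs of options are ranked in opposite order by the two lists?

Assign each item its position (1..7) in the first ordering, then rewrite the second ordering as that position sequence:
positions: m→1, u→2, p→3, e→4, j→5, n→6, y→7
second ordering as positions: [4, 7, 2, 5, 3, 6, 1]
Discordant pairs = inversions in this position sequence.
4: 2, 3, 1 → 3
7: 2, 5, 3, 6, 1 → 5
2: 1 → 1
5: 3, 1 → 2
3: 1 → 1
6: 1 → 1
1: 0
Total: 3 + 5 + 1 + 2 + 1 + 1 + 0 = 13

13 pairs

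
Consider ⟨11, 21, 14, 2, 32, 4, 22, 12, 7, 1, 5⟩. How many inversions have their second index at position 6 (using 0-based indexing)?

The element at index 6 is 22.
Elements before it: 11, 21, 14, 2, 32, 4
Those larger than 22: 32

1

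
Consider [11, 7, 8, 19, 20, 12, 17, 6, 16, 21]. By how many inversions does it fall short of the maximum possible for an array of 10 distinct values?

29

Maximum inversions for 10 distinct elements is C(10, 2) = 10·9/2 = 45.
Current inversions — for each element, count later smaller elements:
11: 3
7: 1
8: 1
19: 4
20: 4
12: 1
17: 2
6: 0
16: 0
21: 0
Current total: 3 + 1 + 1 + 4 + 4 + 1 + 2 + 0 + 0 + 0 = 16
Shortfall: 45 − 16 = 29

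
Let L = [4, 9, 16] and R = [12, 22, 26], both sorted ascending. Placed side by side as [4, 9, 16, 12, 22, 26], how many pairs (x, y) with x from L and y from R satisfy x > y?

For each element r of the right run, count left-run elements greater than r:
r = 12: 16 → 1
r = 22: none → 0
r = 26: none → 0
Cross-inversions: 1 + 0 + 0 = 1

1 cross-inversion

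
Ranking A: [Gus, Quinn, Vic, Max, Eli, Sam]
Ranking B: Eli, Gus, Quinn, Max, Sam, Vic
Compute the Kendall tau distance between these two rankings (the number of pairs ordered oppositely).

6 discordant pairs

Assign each item its position (1..6) in the first ordering, then rewrite the second ordering as that position sequence:
positions: Gus→1, Quinn→2, Vic→3, Max→4, Eli→5, Sam→6
second ordering as positions: [5, 1, 2, 4, 6, 3]
Discordant pairs = inversions in this position sequence.
5: 1, 2, 4, 3 → 4
1: 0
2: 0
4: 3 → 1
6: 3 → 1
3: 0
Total: 4 + 0 + 0 + 1 + 1 + 0 = 6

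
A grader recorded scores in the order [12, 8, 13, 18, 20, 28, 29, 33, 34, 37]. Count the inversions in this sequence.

Sweep left to right; for each value list the smaller values that follow it:
12: 1
8: 0
13: 0
18: 0
20: 0
28: 0
29: 0
33: 0
34: 0
37: 0
Sum: 1 + 0 + 0 + 0 + 0 + 0 + 0 + 0 + 0 + 0 = 1

1 inversion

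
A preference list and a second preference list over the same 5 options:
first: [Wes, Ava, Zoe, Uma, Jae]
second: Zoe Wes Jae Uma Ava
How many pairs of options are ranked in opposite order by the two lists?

5 pairs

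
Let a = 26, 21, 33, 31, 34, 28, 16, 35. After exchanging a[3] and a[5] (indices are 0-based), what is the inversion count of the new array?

Positions 3 and 5 hold 31 and 28; after swapping, the array is [26, 21, 33, 28, 34, 31, 16, 35].
Sweep left to right; for each value list the smaller values that follow it:
26 → 21, 16 → 2
21 → 16 → 1
33 → 28, 31, 16 → 3
28 → 16 → 1
34 → 31, 16 → 2
31 → 16 → 1
16 → none → 0
35 → none → 0
Sum: 2 + 1 + 3 + 1 + 2 + 1 + 0 + 0 = 10

There are 10 inversions.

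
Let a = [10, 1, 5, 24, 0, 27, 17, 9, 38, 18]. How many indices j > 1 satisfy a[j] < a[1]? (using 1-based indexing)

The element at index 1 is 10.
Elements after it: 1, 5, 24, 0, 27, 17, 9, 38, 18
Those smaller than 10: 1, 5, 0, 9

4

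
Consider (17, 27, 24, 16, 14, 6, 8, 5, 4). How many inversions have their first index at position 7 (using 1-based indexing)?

2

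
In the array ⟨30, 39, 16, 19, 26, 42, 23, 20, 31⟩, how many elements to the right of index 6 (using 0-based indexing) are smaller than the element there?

The element at index 6 is 23.
Elements after it: 20, 31
Those smaller than 23: 20

1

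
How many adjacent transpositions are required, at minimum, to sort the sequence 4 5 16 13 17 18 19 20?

1

Minimum adjacent swaps = number of inversions (each swap of adjacent out-of-order elements removes one inversion and no swap can remove more).
Count inversions — for each element, later elements that are smaller:
4: none → 0
5: none → 0
16: 13 → 1
13: none → 0
17: none → 0
18: none → 0
19: none → 0
20: none → 0
Total inversions: 0 + 0 + 1 + 0 + 0 + 0 + 0 + 0 = 1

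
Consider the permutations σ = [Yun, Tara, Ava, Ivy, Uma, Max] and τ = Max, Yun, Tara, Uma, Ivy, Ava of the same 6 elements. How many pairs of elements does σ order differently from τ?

8

Assign each item its position (1..6) in the first ordering, then rewrite the second ordering as that position sequence:
positions: Yun→1, Tara→2, Ava→3, Ivy→4, Uma→5, Max→6
second ordering as positions: [6, 1, 2, 5, 4, 3]
Discordant pairs = inversions in this position sequence.
6: 1, 2, 5, 4, 3 → 5
1: 0
2: 0
5: 4, 3 → 2
4: 3 → 1
3: 0
Total: 5 + 0 + 0 + 2 + 1 + 0 = 8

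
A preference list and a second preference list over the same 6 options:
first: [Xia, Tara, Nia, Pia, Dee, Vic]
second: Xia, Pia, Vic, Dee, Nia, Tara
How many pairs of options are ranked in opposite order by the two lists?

8

Assign each item its position (1..6) in the first ordering, then rewrite the second ordering as that position sequence:
positions: Xia→1, Tara→2, Nia→3, Pia→4, Dee→5, Vic→6
second ordering as positions: [1, 4, 6, 5, 3, 2]
Discordant pairs = inversions in this position sequence.
1: 0
4: 3, 2 → 2
6: 5, 3, 2 → 3
5: 3, 2 → 2
3: 2 → 1
2: 0
Total: 0 + 2 + 3 + 2 + 1 + 0 = 8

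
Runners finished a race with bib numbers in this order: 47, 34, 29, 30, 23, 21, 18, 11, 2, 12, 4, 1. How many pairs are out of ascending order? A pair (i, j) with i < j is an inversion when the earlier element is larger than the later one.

62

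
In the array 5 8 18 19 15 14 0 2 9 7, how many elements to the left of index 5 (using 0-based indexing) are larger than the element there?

3 such elements

The element at index 5 is 14.
Elements before it: 5, 8, 18, 19, 15
Those larger than 14: 18, 19, 15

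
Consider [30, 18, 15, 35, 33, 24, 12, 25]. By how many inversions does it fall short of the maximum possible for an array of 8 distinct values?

12

Maximum inversions for 8 distinct elements is C(8, 2) = 8·7/2 = 28.
Current inversions — for each element, count later smaller elements:
30: 5
18: 2
15: 1
35: 4
33: 3
24: 1
12: 0
25: 0
Current total: 5 + 2 + 1 + 4 + 3 + 1 + 0 + 0 = 16
Shortfall: 28 − 16 = 12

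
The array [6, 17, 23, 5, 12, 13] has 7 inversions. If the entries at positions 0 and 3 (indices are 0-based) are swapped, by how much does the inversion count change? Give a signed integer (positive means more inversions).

-1

Positions 0 and 3 hold 6 and 5; after swapping, the array is [5, 17, 23, 6, 12, 13].
Sweep left to right; for each value list the smaller values that follow it:
5 → none → 0
17 → 6, 12, 13 → 3
23 → 6, 12, 13 → 3
6 → none → 0
12 → none → 0
13 → none → 0
Sum: 0 + 3 + 3 + 0 + 0 + 0 = 6
Change: 6 − 7 = -1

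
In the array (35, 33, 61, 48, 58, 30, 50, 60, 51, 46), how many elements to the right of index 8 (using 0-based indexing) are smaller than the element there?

1

The element at index 8 is 51.
Elements after it: 46
Those smaller than 51: 46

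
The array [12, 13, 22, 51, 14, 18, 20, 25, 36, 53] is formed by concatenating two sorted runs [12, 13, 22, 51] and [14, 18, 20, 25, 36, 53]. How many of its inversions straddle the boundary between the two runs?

8

For each element r of the right run, count left-run elements greater than r:
r = 14: 22, 51 → 2
r = 18: 22, 51 → 2
r = 20: 22, 51 → 2
r = 25: 51 → 1
r = 36: 51 → 1
r = 53: none → 0
Cross-inversions: 2 + 2 + 2 + 1 + 1 + 0 = 8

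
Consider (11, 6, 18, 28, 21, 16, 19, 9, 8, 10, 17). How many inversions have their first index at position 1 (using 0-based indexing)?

The element at index 1 is 6.
Elements after it: 18, 28, 21, 16, 19, 9, 8, 10, 17
None of them are smaller than 6.

0 such elements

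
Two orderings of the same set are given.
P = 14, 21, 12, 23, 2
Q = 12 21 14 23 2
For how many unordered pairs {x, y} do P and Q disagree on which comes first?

There are 3 disagreeing pairs.

Assign each item its position (1..5) in the first ordering, then rewrite the second ordering as that position sequence:
positions: 14→1, 21→2, 12→3, 23→4, 2→5
second ordering as positions: [3, 2, 1, 4, 5]
Discordant pairs = inversions in this position sequence.
3: 2, 1 → 2
2: 1 → 1
1: 0
4: 0
5: 0
Total: 2 + 1 + 0 + 0 + 0 = 3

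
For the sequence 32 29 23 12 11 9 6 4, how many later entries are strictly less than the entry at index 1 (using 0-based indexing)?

The element at index 1 is 29.
Elements after it: 23, 12, 11, 9, 6, 4
Those smaller than 29: 23, 12, 11, 9, 6, 4

6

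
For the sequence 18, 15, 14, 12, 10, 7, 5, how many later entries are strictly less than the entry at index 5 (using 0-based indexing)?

1

The element at index 5 is 7.
Elements after it: 5
Those smaller than 7: 5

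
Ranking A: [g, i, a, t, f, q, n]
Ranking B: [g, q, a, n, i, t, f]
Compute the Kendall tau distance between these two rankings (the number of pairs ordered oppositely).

8 discordant pairs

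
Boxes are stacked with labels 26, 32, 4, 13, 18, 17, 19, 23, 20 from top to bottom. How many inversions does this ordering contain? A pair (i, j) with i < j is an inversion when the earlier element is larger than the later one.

16

Element-by-element contributions:
26 → 4, 13, 18, 17, 19, 23, 20 → 7
32 → 4, 13, 18, 17, 19, 23, 20 → 7
4 → none → 0
13 → none → 0
18 → 17 → 1
17 → none → 0
19 → none → 0
23 → 20 → 1
20 → none → 0
Sum: 7 + 7 + 0 + 0 + 1 + 0 + 0 + 1 + 0 = 16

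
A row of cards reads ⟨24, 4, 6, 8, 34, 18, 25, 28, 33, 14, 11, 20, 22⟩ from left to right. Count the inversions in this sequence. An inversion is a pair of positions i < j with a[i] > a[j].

31 inversions

Element-by-element contributions:
24 → 4, 6, 8, 18, 14, 11, 20, 22 → 8
4 → none → 0
6 → none → 0
8 → none → 0
34 → 18, 25, 28, 33, 14, 11, 20, 22 → 8
18 → 14, 11 → 2
25 → 14, 11, 20, 22 → 4
28 → 14, 11, 20, 22 → 4
33 → 14, 11, 20, 22 → 4
14 → 11 → 1
11 → none → 0
20 → none → 0
22 → none → 0
Sum: 8 + 0 + 0 + 0 + 8 + 2 + 4 + 4 + 4 + 1 + 0 + 0 + 0 = 31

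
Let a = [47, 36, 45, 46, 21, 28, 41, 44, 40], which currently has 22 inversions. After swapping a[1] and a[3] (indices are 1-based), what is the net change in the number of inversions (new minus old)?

-1

Positions 1 and 3 hold 47 and 45; after swapping, the array is [45, 36, 47, 46, 21, 28, 41, 44, 40].
For each element, count later entries that are smaller:
45: 6
36: 2
47: 6
46: 5
21: 0
28: 0
41: 1
44: 1
40: 0
Sum: 6 + 2 + 6 + 5 + 0 + 0 + 1 + 1 + 0 = 21
Change: 21 − 22 = -1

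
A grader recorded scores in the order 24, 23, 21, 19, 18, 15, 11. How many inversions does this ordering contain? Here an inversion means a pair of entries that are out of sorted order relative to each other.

21

Count, for each position, how many later elements it exceeds:
24: 6
23: 5
21: 4
19: 3
18: 2
15: 1
11: 0
Sum: 6 + 5 + 4 + 3 + 2 + 1 + 0 = 21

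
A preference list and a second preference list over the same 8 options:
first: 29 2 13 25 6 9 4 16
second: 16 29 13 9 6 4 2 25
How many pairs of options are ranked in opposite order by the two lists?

Assign each item its position (1..8) in the first ordering, then rewrite the second ordering as that position sequence:
positions: 29→1, 2→2, 13→3, 25→4, 6→5, 9→6, 4→7, 16→8
second ordering as positions: [8, 1, 3, 6, 5, 7, 2, 4]
Discordant pairs = inversions in this position sequence.
8: 1, 3, 6, 5, 7, 2, 4 → 7
1: 0
3: 2 → 1
6: 5, 2, 4 → 3
5: 2, 4 → 2
7: 2, 4 → 2
2: 0
4: 0
Total: 7 + 0 + 1 + 3 + 2 + 2 + 0 + 0 = 15

15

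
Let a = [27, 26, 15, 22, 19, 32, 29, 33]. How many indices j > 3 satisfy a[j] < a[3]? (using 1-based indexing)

The element at index 3 is 15.
Elements after it: 22, 19, 32, 29, 33
None of them are smaller than 15.

0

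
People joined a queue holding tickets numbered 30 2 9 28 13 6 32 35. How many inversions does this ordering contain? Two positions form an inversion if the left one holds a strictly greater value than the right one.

Count, for each position, how many later elements it exceeds:
30 → 2, 9, 28, 13, 6 → 5
2 → none → 0
9 → 6 → 1
28 → 13, 6 → 2
13 → 6 → 1
6 → none → 0
32 → none → 0
35 → none → 0
Sum: 5 + 0 + 1 + 2 + 1 + 0 + 0 + 0 = 9

9 inversions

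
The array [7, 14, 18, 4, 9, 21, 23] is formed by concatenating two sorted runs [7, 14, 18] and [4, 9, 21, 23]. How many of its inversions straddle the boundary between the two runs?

Take each right-half value and tally the left-half values above it:
r = 4: 7, 14, 18 → 3
r = 9: 14, 18 → 2
r = 21: none → 0
r = 23: none → 0
Cross-inversions: 3 + 2 + 0 + 0 = 5

5 cross-inversions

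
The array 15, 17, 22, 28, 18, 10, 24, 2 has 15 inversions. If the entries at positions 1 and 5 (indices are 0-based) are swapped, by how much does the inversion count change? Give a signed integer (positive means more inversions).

Positions 1 and 5 hold 17 and 10; after swapping, the array is [15, 10, 22, 28, 18, 17, 24, 2].
Element-by-element contributions:
15: 2
10: 1
22: 3
28: 4
18: 2
17: 1
24: 1
2: 0
Sum: 2 + 1 + 3 + 4 + 2 + 1 + 1 + 0 = 14
Change: 14 − 15 = -1

-1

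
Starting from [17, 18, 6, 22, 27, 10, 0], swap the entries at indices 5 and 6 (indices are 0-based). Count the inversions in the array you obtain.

Positions 5 and 6 hold 10 and 0; after swapping, the array is [17, 18, 6, 22, 27, 0, 10].
For each element, count later entries that are smaller:
17 → 6, 0, 10 → 3
18 → 6, 0, 10 → 3
6 → 0 → 1
22 → 0, 10 → 2
27 → 0, 10 → 2
0 → none → 0
10 → none → 0
Sum: 3 + 3 + 1 + 2 + 2 + 0 + 0 = 11

11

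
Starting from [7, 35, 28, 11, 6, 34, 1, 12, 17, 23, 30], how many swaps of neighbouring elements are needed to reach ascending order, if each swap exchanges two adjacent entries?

Minimum adjacent swaps = number of inversions (each swap of adjacent out-of-order elements removes one inversion and no swap can remove more).
Count inversions — for each element, later elements that are smaller:
7: 6, 1 → 2
35: 28, 11, 6, 34, 1, 12, 17, 23, 30 → 9
28: 11, 6, 1, 12, 17, 23 → 6
11: 6, 1 → 2
6: 1 → 1
34: 1, 12, 17, 23, 30 → 5
1: none → 0
12: none → 0
17: none → 0
23: none → 0
30: none → 0
Total inversions: 2 + 9 + 6 + 2 + 1 + 5 + 0 + 0 + 0 + 0 + 0 = 25

There are 25 adjacent swaps.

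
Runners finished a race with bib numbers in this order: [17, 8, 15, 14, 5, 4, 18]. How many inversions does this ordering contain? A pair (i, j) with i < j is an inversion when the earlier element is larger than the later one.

For each element, count later entries that are smaller:
17 → 8, 15, 14, 5, 4 → 5
8 → 5, 4 → 2
15 → 14, 5, 4 → 3
14 → 5, 4 → 2
5 → 4 → 1
4 → none → 0
18 → none → 0
Sum: 5 + 2 + 3 + 2 + 1 + 0 + 0 = 13

Inversions: 13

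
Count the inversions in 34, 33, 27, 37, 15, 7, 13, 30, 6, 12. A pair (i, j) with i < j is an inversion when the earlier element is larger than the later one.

Sweep left to right; for each value list the smaller values that follow it:
34 → 33, 27, 15, 7, 13, 30, 6, 12 → 8
33 → 27, 15, 7, 13, 30, 6, 12 → 7
27 → 15, 7, 13, 6, 12 → 5
37 → 15, 7, 13, 30, 6, 12 → 6
15 → 7, 13, 6, 12 → 4
7 → 6 → 1
13 → 6, 12 → 2
30 → 6, 12 → 2
6 → none → 0
12 → none → 0
Sum: 8 + 7 + 5 + 6 + 4 + 1 + 2 + 2 + 0 + 0 = 35

There are 35 inversions.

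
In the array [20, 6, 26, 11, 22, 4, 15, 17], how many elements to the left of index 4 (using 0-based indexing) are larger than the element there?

1 such element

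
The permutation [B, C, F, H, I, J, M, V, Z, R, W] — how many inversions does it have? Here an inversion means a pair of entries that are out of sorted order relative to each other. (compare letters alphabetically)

3 out-of-order pairs

Element-by-element contributions:
B → none → 0
C → none → 0
F → none → 0
H → none → 0
I → none → 0
J → none → 0
M → none → 0
V → R → 1
Z → R, W → 2
R → none → 0
W → none → 0
Sum: 0 + 0 + 0 + 0 + 0 + 0 + 0 + 1 + 2 + 0 + 0 = 3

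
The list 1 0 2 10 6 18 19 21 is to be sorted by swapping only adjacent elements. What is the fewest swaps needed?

There are 2 adjacent swaps.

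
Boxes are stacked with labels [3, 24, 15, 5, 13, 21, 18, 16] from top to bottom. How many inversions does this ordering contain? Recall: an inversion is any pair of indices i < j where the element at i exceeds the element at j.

11

For each element, count later entries that are smaller:
3 → none → 0
24 → 15, 5, 13, 21, 18, 16 → 6
15 → 5, 13 → 2
5 → none → 0
13 → none → 0
21 → 18, 16 → 2
18 → 16 → 1
16 → none → 0
Sum: 0 + 6 + 2 + 0 + 0 + 2 + 1 + 0 = 11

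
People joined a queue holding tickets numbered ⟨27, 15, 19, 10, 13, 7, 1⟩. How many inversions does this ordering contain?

19 out-of-order pairs

For each element, count later entries that are smaller:
27 → 15, 19, 10, 13, 7, 1 → 6
15 → 10, 13, 7, 1 → 4
19 → 10, 13, 7, 1 → 4
10 → 7, 1 → 2
13 → 7, 1 → 2
7 → 1 → 1
1 → none → 0
Sum: 6 + 4 + 4 + 2 + 2 + 1 + 0 = 19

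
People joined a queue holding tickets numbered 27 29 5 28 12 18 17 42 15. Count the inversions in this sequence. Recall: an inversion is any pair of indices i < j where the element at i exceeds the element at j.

Element-by-element contributions:
27 → 5, 12, 18, 17, 15 → 5
29 → 5, 28, 12, 18, 17, 15 → 6
5 → none → 0
28 → 12, 18, 17, 15 → 4
12 → none → 0
18 → 17, 15 → 2
17 → 15 → 1
42 → 15 → 1
15 → none → 0
Sum: 5 + 6 + 0 + 4 + 0 + 2 + 1 + 1 + 0 = 19

19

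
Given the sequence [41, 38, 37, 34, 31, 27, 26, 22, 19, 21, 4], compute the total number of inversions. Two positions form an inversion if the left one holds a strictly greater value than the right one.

54

For each element, count later entries that are smaller:
41: 10
38: 9
37: 8
34: 7
31: 6
27: 5
26: 4
22: 3
19: 1
21: 1
4: 0
Sum: 10 + 9 + 8 + 7 + 6 + 5 + 4 + 3 + 1 + 1 + 0 = 54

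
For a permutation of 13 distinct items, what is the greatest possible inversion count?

The maximum occurs when the array is in strictly decreasing order: every one of the C(13, 2) pairs is inverted.
C(13, 2) = 13·12/2 = 78

78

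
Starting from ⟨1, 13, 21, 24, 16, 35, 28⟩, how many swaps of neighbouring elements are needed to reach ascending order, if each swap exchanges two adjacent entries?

3 adjacent swaps

The minimum number of adjacent swaps to sort an array equals its inversion count, since every such swap removes exactly one inversion.
Count inversions — for each element, later elements that are smaller:
1: none → 0
13: none → 0
21: 16 → 1
24: 16 → 1
16: none → 0
35: 28 → 1
28: none → 0
Total inversions: 0 + 0 + 1 + 1 + 0 + 1 + 0 = 3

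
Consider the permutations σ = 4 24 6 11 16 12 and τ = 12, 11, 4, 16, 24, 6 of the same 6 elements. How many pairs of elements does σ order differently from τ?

10 discordant pairs

Assign each item its position (1..6) in the first ordering, then rewrite the second ordering as that position sequence:
positions: 4→1, 24→2, 6→3, 11→4, 16→5, 12→6
second ordering as positions: [6, 4, 1, 5, 2, 3]
Discordant pairs = inversions in this position sequence.
6: 4, 1, 5, 2, 3 → 5
4: 1, 2, 3 → 3
1: 0
5: 2, 3 → 2
2: 0
3: 0
Total: 5 + 3 + 0 + 2 + 0 + 0 = 10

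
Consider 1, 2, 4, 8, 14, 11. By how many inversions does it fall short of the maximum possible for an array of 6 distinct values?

14 inversions short

Maximum inversions for 6 distinct elements is C(6, 2) = 6·5/2 = 15.
Current inversions — for each element, count later smaller elements:
1: 0
2: 0
4: 0
8: 0
14: 1
11: 0
Current total: 0 + 0 + 0 + 0 + 1 + 0 = 1
Shortfall: 15 − 1 = 14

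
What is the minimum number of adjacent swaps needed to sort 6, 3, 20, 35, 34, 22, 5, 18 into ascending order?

13

Minimum adjacent swaps = number of inversions (each swap of adjacent out-of-order elements removes one inversion and no swap can remove more).
Count inversions — for each element, later elements that are smaller:
6: 3, 5 → 2
3: none → 0
20: 5, 18 → 2
35: 34, 22, 5, 18 → 4
34: 22, 5, 18 → 3
22: 5, 18 → 2
5: none → 0
18: none → 0
Total inversions: 2 + 0 + 2 + 4 + 3 + 2 + 0 + 0 = 13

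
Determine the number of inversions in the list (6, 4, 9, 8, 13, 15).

Inversion pairs (indices are 0-based):
(0,1): 6 > 4
(2,3): 9 > 8
That's 2 pairs.

There are 2 inversions.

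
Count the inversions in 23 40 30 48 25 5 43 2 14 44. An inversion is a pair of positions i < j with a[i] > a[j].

Sweep left to right; for each value list the smaller values that follow it:
23 → 5, 2, 14 → 3
40 → 30, 25, 5, 2, 14 → 5
30 → 25, 5, 2, 14 → 4
48 → 25, 5, 43, 2, 14, 44 → 6
25 → 5, 2, 14 → 3
5 → 2 → 1
43 → 2, 14 → 2
2 → none → 0
14 → none → 0
44 → none → 0
Sum: 3 + 5 + 4 + 6 + 3 + 1 + 2 + 0 + 0 + 0 = 24

24 inversions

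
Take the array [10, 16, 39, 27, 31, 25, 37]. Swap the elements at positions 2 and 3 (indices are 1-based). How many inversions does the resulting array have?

7

Positions 2 and 3 hold 16 and 39; after swapping, the array is [10, 39, 16, 27, 31, 25, 37].
Count, for each position, how many later elements it exceeds:
10 → none → 0
39 → 16, 27, 31, 25, 37 → 5
16 → none → 0
27 → 25 → 1
31 → 25 → 1
25 → none → 0
37 → none → 0
Sum: 0 + 5 + 0 + 1 + 1 + 0 + 0 = 7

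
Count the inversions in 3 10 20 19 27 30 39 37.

2

For each element, count later entries that are smaller:
3: 0
10: 0
20: 1
19: 0
27: 0
30: 0
39: 1
37: 0
Sum: 0 + 0 + 1 + 0 + 0 + 0 + 1 + 0 = 2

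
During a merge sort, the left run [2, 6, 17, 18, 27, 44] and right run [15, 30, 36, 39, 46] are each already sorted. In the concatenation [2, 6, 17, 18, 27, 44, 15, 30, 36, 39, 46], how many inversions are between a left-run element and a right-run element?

7 cross-inversions

For each element r of the right run, count left-run elements greater than r:
r = 15: 17, 18, 27, 44 → 4
r = 30: 44 → 1
r = 36: 44 → 1
r = 39: 44 → 1
r = 46: none → 0
Cross-inversions: 4 + 1 + 1 + 1 + 0 = 7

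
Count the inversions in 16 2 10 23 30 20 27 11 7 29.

18

Element-by-element contributions:
16: 4
2: 0
10: 1
23: 3
30: 5
20: 2
27: 2
11: 1
7: 0
29: 0
Sum: 4 + 0 + 1 + 3 + 5 + 2 + 2 + 1 + 0 + 0 = 18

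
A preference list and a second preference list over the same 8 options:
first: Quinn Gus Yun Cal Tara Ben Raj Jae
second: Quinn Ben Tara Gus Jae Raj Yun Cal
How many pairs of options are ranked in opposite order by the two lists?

12

Assign each item its position (1..8) in the first ordering, then rewrite the second ordering as that position sequence:
positions: Quinn→1, Gus→2, Yun→3, Cal→4, Tara→5, Ben→6, Raj→7, Jae→8
second ordering as positions: [1, 6, 5, 2, 8, 7, 3, 4]
Discordant pairs = inversions in this position sequence.
1: 0
6: 5, 2, 3, 4 → 4
5: 2, 3, 4 → 3
2: 0
8: 7, 3, 4 → 3
7: 3, 4 → 2
3: 0
4: 0
Total: 0 + 4 + 3 + 0 + 3 + 2 + 0 + 0 = 12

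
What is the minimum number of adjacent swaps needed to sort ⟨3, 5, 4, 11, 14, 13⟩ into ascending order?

2 adjacent swaps

The minimum number of adjacent swaps to sort an array equals its inversion count, since every such swap removes exactly one inversion.
Count inversions — for each element, later elements that are smaller:
3: none → 0
5: 4 → 1
4: none → 0
11: none → 0
14: 13 → 1
13: none → 0
Total inversions: 0 + 1 + 0 + 0 + 1 + 0 = 2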